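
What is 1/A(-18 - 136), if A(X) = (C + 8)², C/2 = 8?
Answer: 1/576 ≈ 0.0017361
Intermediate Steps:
C = 16 (C = 2*8 = 16)
A(X) = 576 (A(X) = (16 + 8)² = 24² = 576)
1/A(-18 - 136) = 1/576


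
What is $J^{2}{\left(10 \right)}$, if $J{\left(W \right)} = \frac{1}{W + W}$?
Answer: $\frac{1}{400} \approx 0.0025$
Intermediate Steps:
$J{\left(W \right)} = \frac{1}{2 W}$
$J^{2}{\left(10 \right)} = \left(\frac{1}{2 \cdot 10}\right)^{2} = \left(\frac{1}{2} \cdot \frac{1}{10}\right)^{2} = \left(\frac{1}{20}\right)^{2} = \frac{1}{400}$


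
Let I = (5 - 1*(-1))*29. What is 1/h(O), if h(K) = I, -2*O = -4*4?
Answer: 1/174 ≈ 0.0057471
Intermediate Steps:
I = 174 (I = (5 + 1)*29 = 6*29 = 174)
O = 8 (O = -(-2)*4 = -½*(-16) = 8)
h(K) = 174
1/h(O) = 1/174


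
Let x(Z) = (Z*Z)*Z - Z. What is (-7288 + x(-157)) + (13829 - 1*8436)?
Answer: -3871631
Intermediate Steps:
x(Z) = Z³ - Z (x(Z) = Z²*Z - Z = Z³ - Z)
(-7288 + x(-157)) + (13829 - 1*8436) = (-7288 + ((-157)³ - 1*(-157))) + (13829 - 1*8436) = (-7288 + (-3869893 + 157)) + (13829 - 8436) = (-7288 - 3869736) + 5393 = -3877024 + 5393 = -3871631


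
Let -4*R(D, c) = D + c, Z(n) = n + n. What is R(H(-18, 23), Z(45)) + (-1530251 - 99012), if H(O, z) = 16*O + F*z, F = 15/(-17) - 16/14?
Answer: -775500083/476 ≈ -1.6292e+6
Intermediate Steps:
F = -241/119 (F = 15*(-1/17) - 16*1/14 = -15/17 - 8/7 = -241/119 ≈ -2.0252)
H(O, z) = 16*O - 241*z/119
Z(n) = 2*n
R(D, c) = -D/4 - c/4 (R(D, c) = -(D + c)/4 = -D/4 - c/4)
R(H(-18, 23), Z(45)) + (-1530251 - 99012) = (-(16*(-18) - 241/119*23)/4 - 45/2) + (-1530251 - 99012) = (-(-288 - 5543/119)/4 - ¼*90) - 1629263 = (-¼*(-39815/119) - 45/2) - 1629263 = (39815/476 - 45/2) - 1629263 = 29105/476 - 1629263 = -775500083/476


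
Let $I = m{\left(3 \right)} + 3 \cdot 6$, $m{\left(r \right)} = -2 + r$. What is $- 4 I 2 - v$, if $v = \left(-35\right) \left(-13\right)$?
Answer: $-607$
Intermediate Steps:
$v = 455$
$I = 19$ ($I = \left(-2 + 3\right) + 3 \cdot 6 = 1 + 18 = 19$)
$- 4 I 2 - v = \left(-4\right) 19 \cdot 2 - 455 = \left(-76\right) 2 - 455 = -152 - 455 = -607$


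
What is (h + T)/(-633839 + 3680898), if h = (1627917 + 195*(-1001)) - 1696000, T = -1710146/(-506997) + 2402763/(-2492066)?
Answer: -332640807318910031/3849867591467856318 ≈ -0.086403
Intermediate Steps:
T = 3043603068925/1263469985802 (T = -1710146*(-1/506997) + 2402763*(-1/2492066) = 1710146/506997 - 2402763/2492066 = 3043603068925/1263469985802 ≈ 2.4089)
h = -263278 (h = (1627917 - 195195) - 1696000 = 1432722 - 1696000 = -263278)
(h + T)/(-633839 + 3680898) = (-263278 + 3043603068925/1263469985802)/(-633839 + 3680898) = -332640807318910031/1263469985802/3047059 = -332640807318910031/1263469985802*1/3047059 = -332640807318910031/3849867591467856318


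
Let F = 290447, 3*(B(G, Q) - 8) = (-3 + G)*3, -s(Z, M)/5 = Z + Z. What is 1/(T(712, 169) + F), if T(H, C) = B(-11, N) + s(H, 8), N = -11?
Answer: 1/283321 ≈ 3.5296e-6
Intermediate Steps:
s(Z, M) = -10*Z (s(Z, M) = -5*(Z + Z) = -10*Z)
B(G, Q) = 5 + G (B(G, Q) = 8 + ((-3 + G)*3)/3 = 8 + (-9 + 3*G)/3 = 8 + (-3 + G) = 5 + G)
T(H, C) = -6 - 10*H (T(H, C) = (5 - 11) - 10*H = -6 - 10*H)
1/(T(712, 169) + F) = 1/((-6 - 10*712) + 290447) = 1/((-6 - 7120) + 290447) = 1/(-7126 + 290447) = 1/283321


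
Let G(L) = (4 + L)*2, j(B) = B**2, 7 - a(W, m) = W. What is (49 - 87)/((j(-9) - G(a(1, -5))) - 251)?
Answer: 1/5 ≈ 0.20000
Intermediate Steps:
a(W, m) = 7 - W
G(L) = 8 + 2*L
(49 - 87)/((j(-9) - G(a(1, -5))) - 251) = (49 - 87)/(((-9)**2 - (8 + 2*(7 - 1*1))) - 251) = -38/((81 - (8 + 2*(7 - 1))) - 251) = -38/((81 - (8 + 2*6)) - 251) = -38/((81 - (8 + 12)) - 251) = -38/((81 - 1*20) - 251) = -38/((81 - 20) - 251) = -38/(61 - 251) = -38/(-190) = -38*(-1/190) = 1/5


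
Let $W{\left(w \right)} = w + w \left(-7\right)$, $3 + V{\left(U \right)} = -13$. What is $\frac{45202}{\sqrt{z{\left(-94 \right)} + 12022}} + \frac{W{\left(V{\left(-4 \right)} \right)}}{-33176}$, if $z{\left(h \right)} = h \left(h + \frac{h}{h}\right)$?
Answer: $- \frac{12}{4147} + \frac{22601 \sqrt{5191}}{5191} \approx 313.69$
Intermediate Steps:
$V{\left(U \right)} = -16$ ($V{\left(U \right)} = -3 - 13 = -16$)
$W{\left(w \right)} = - 6 w$ ($W{\left(w \right)} = w - 7 w = - 6 w$)
$z{\left(h \right)} = h \left(1 + h\right)$ ($z{\left(h \right)} = h \left(h + 1\right) = h \left(1 + h\right)$)
$\frac{45202}{\sqrt{z{\left(-94 \right)} + 12022}} + \frac{W{\left(V{\left(-4 \right)} \right)}}{-33176} = \frac{45202}{\sqrt{- 94 \left(1 - 94\right) + 12022}} + \frac{\left(-6\right) \left(-16\right)}{-33176} = \frac{45202}{\sqrt{\left(-94\right) \left(-93\right) + 12022}} + 96 \left(- \frac{1}{33176}\right) = \frac{45202}{\sqrt{8742 + 12022}} - \frac{12}{4147} = \frac{45202}{\sqrt{20764}} - \frac{12}{4147} = \frac{45202}{2 \sqrt{5191}} - \frac{12}{4147} = 45202 \frac{\sqrt{5191}}{10382} - \frac{12}{4147} = \frac{22601 \sqrt{5191}}{5191} - \frac{12}{4147} = - \frac{12}{4147} + \frac{22601 \sqrt{5191}}{5191}$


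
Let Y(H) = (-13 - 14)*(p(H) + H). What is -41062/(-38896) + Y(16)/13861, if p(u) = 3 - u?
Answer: 283004903/269568728 ≈ 1.0498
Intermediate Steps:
Y(H) = -81 (Y(H) = (-13 - 14)*((3 - H) + H) = -27*3 = -81)
-41062/(-38896) + Y(16)/13861 = -41062/(-38896) - 81/13861 = -41062*(-1/38896) - 81*1/13861 = 20531/19448 - 81/13861 = 283004903/269568728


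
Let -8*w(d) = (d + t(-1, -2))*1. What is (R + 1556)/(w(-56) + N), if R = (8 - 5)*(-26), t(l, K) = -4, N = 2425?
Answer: 2956/4865 ≈ 0.60760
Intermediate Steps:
R = -78 (R = 3*(-26) = -78)
w(d) = ½ - d/8 (w(d) = -(d - 4)/8 = -(-4 + d)/8 = ½ - d/8)
(R + 1556)/(w(-56) + N) = (-78 + 1556)/((½ - ⅛*(-56)) + 2425) = 1478/((½ + 7) + 2425) = 1478/(15/2 + 2425) = 1478/(4865/2) = 1478*(2/4865) = 2956/4865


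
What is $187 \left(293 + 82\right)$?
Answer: $70125$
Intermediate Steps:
$187 \left(293 + 82\right) = 187 \cdot 375 = 70125$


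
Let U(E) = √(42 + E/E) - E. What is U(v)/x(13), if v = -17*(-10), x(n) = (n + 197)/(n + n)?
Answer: -442/21 + 13*√43/105 ≈ -20.236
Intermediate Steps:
x(n) = (197 + n)/(2*n) (x(n) = (197 + n)/((2*n)) = (197 + n)*(1/(2*n)) = (197 + n)/(2*n))
v = 170
U(E) = √43 - E (U(E) = √(42 + 1) - E = √43 - E)
U(v)/x(13) = (√43 - 1*170)/(((½)*(197 + 13)/13)) = (√43 - 170)/(((½)*(1/13)*210)) = (-170 + √43)/(105/13) = (-170 + √43)*(13/105) = -442/21 + 13*√43/105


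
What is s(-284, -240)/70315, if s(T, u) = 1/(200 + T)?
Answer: -1/5906460 ≈ -1.6931e-7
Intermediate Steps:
s(-284, -240)/70315 = 1/((200 - 284)*70315) = (1/70315)/(-84) = -1/84*1/70315 = -1/5906460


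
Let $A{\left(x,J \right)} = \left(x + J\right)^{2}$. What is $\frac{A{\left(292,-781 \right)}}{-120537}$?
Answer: $- \frac{26569}{13393} \approx -1.9838$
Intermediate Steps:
$A{\left(x,J \right)} = \left(J + x\right)^{2}$
$\frac{A{\left(292,-781 \right)}}{-120537} = \frac{\left(-781 + 292\right)^{2}}{-120537} = \left(-489\right)^{2} \left(- \frac{1}{120537}\right) = 239121 \left(- \frac{1}{120537}\right) = - \frac{26569}{13393}$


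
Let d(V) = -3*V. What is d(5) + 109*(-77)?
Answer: -8408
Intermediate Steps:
d(5) + 109*(-77) = -3*5 + 109*(-77) = -15 - 8393 = -8408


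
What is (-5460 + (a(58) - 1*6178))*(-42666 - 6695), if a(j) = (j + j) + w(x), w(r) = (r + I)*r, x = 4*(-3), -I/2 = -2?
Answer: 563998786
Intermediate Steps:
I = 4 (I = -2*(-2) = 4)
x = -12
w(r) = r*(4 + r) (w(r) = (r + 4)*r = (4 + r)*r = r*(4 + r))
a(j) = 96 + 2*j (a(j) = (j + j) - 12*(4 - 12) = 2*j - 12*(-8) = 2*j + 96 = 96 + 2*j)
(-5460 + (a(58) - 1*6178))*(-42666 - 6695) = (-5460 + ((96 + 2*58) - 1*6178))*(-42666 - 6695) = (-5460 + ((96 + 116) - 6178))*(-49361) = (-5460 + (212 - 6178))*(-49361) = (-5460 - 5966)*(-49361) = -11426*(-49361) = 563998786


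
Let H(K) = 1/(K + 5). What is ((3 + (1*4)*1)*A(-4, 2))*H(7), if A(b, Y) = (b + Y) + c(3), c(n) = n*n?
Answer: 49/12 ≈ 4.0833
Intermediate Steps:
c(n) = n**2
H(K) = 1/(5 + K)
A(b, Y) = 9 + Y + b (A(b, Y) = (b + Y) + 3**2 = (Y + b) + 9 = 9 + Y + b)
((3 + (1*4)*1)*A(-4, 2))*H(7) = ((3 + (1*4)*1)*(9 + 2 - 4))/(5 + 7) = ((3 + 4*1)*7)/12 = ((3 + 4)*7)*(1/12) = (7*7)*(1/12) = 49*(1/12) = 49/12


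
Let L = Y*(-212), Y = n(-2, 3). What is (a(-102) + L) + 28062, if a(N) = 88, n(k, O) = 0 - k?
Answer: 27726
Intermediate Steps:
n(k, O) = -k
Y = 2 (Y = -1*(-2) = 2)
L = -424 (L = 2*(-212) = -424)
(a(-102) + L) + 28062 = (88 - 424) + 28062 = -336 + 28062 = 27726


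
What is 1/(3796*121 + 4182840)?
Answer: 1/4642156 ≈ 2.1542e-7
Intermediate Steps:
1/(3796*121 + 4182840) = 1/(459316 + 4182840) = 1/4642156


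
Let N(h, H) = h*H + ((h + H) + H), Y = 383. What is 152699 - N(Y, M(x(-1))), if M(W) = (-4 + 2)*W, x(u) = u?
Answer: 151546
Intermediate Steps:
M(W) = -2*W
N(h, H) = h + 2*H + H*h (N(h, H) = H*h + ((H + h) + H) = H*h + (h + 2*H) = h + 2*H + H*h)
152699 - N(Y, M(x(-1))) = 152699 - (383 + 2*(-2*(-1)) - 2*(-1)*383) = 152699 - (383 + 2*2 + 2*383) = 152699 - (383 + 4 + 766) = 152699 - 1*1153 = 152699 - 1153 = 151546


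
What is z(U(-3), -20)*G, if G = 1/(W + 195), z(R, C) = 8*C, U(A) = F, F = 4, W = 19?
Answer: -80/107 ≈ -0.74766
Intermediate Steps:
U(A) = 4
G = 1/214 (G = 1/(19 + 195) = 1/214 ≈ 0.0046729)
z(U(-3), -20)*G = (8*(-20))*(1/214) = -160*1/214 = -80/107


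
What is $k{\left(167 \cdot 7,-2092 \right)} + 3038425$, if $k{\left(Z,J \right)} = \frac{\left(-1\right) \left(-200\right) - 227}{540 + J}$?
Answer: $\frac{4715635627}{1552} \approx 3.0384 \cdot 10^{6}$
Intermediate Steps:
$k{\left(Z,J \right)} = - \frac{27}{540 + J}$ ($k{\left(Z,J \right)} = \frac{200 - 227}{540 + J} = - \frac{27}{540 + J}$)
$k{\left(167 \cdot 7,-2092 \right)} + 3038425 = - \frac{27}{540 - 2092} + 3038425 = - \frac{27}{-1552} + 3038425 = \left(-27\right) \left(- \frac{1}{1552}\right) + 3038425 = \frac{27}{1552} + 3038425 = \frac{4715635627}{1552}$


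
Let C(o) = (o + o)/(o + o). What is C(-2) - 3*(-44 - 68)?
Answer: 337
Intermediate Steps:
C(o) = 1 (C(o) = (2*o)/((2*o)) = (2*o)*(1/(2*o)) = 1)
C(-2) - 3*(-44 - 68) = 1 - 3*(-44 - 68) = 1 - 3*(-112) = 1 + 336 = 337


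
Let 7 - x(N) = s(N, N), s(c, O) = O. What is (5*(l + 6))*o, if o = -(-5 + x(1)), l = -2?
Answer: -20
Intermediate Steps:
x(N) = 7 - N
o = -1 (o = -(-5 + (7 - 1*1)) = -(-5 + (7 - 1)) = -(-5 + 6) = -1*1 = -1)
(5*(l + 6))*o = (5*(-2 + 6))*(-1) = (5*4)*(-1) = 20*(-1) = -20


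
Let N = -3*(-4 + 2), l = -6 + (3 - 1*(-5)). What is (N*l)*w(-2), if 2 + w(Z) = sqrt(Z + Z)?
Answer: -24 + 24*I ≈ -24.0 + 24.0*I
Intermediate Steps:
l = 2 (l = -6 + (3 + 5) = -6 + 8 = 2)
w(Z) = -2 + sqrt(2)*sqrt(Z) (w(Z) = -2 + sqrt(Z + Z) = -2 + sqrt(2*Z) = -2 + sqrt(2)*sqrt(Z))
N = 6 (N = -3*(-2) = 6)
(N*l)*w(-2) = (6*2)*(-2 + sqrt(2)*sqrt(-2)) = 12*(-2 + sqrt(2)*(I*sqrt(2))) = 12*(-2 + 2*I) = -24 + 24*I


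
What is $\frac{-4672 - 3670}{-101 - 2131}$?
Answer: $\frac{4171}{1116} \approx 3.7375$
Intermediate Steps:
$\frac{-4672 - 3670}{-101 - 2131} = - \frac{8342}{-2232} = \left(-8342\right) \left(- \frac{1}{2232}\right) = \frac{4171}{1116}$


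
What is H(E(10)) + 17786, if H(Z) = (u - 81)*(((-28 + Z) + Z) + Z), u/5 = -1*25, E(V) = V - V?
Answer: 23554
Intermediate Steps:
E(V) = 0
u = -125 (u = 5*(-1*25) = 5*(-25) = -125)
H(Z) = 5768 - 618*Z (H(Z) = (-125 - 81)*(((-28 + Z) + Z) + Z) = -206*((-28 + 2*Z) + Z) = -206*(-28 + 3*Z) = 5768 - 618*Z)
H(E(10)) + 17786 = (5768 - 618*0) + 17786 = (5768 + 0) + 17786 = 5768 + 17786 = 23554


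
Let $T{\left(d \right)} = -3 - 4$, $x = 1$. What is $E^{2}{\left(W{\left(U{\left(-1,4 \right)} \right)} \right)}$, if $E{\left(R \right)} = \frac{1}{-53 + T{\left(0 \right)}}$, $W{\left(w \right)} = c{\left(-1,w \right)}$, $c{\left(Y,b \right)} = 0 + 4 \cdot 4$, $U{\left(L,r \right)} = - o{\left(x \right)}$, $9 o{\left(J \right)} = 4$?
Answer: $\frac{1}{3600} \approx 0.00027778$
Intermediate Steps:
$o{\left(J \right)} = \frac{4}{9}$ ($o{\left(J \right)} = \frac{1}{9} \cdot 4 = \frac{4}{9}$)
$U{\left(L,r \right)} = - \frac{4}{9}$ ($U{\left(L,r \right)} = \left(-1\right) \frac{4}{9} = - \frac{4}{9}$)
$c{\left(Y,b \right)} = 16$ ($c{\left(Y,b \right)} = 0 + 16 = 16$)
$W{\left(w \right)} = 16$
$T{\left(d \right)} = -7$
$E{\left(R \right)} = - \frac{1}{60}$ ($E{\left(R \right)} = \frac{1}{-53 - 7} = \frac{1}{-60} = - \frac{1}{60}$)
$E^{2}{\left(W{\left(U{\left(-1,4 \right)} \right)} \right)} = \left(- \frac{1}{60}\right)^{2} = \frac{1}{3600}$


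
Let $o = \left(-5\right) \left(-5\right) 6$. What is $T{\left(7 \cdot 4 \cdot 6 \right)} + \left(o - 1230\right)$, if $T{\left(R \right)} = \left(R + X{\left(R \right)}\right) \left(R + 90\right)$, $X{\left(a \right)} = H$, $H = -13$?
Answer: $38910$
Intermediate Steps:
$X{\left(a \right)} = -13$
$o = 150$ ($o = 25 \cdot 6 = 150$)
$T{\left(R \right)} = \left(-13 + R\right) \left(90 + R\right)$ ($T{\left(R \right)} = \left(R - 13\right) \left(R + 90\right) = \left(-13 + R\right) \left(90 + R\right)$)
$T{\left(7 \cdot 4 \cdot 6 \right)} + \left(o - 1230\right) = \left(-1170 + \left(7 \cdot 4 \cdot 6\right)^{2} + 77 \cdot 7 \cdot 4 \cdot 6\right) + \left(150 - 1230\right) = \left(-1170 + \left(28 \cdot 6\right)^{2} + 77 \cdot 28 \cdot 6\right) + \left(150 - 1230\right) = \left(-1170 + 168^{2} + 77 \cdot 168\right) - 1080 = \left(-1170 + 28224 + 12936\right) - 1080 = 39990 - 1080 = 38910$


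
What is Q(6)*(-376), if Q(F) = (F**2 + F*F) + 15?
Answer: -32712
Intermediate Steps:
Q(F) = 15 + 2*F**2 (Q(F) = (F**2 + F**2) + 15 = 2*F**2 + 15 = 15 + 2*F**2)
Q(6)*(-376) = (15 + 2*6**2)*(-376) = (15 + 2*36)*(-376) = (15 + 72)*(-376) = 87*(-376) = -32712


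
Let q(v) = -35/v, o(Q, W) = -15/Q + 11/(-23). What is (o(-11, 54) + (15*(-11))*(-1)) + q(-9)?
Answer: 386576/2277 ≈ 169.77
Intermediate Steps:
o(Q, W) = -11/23 - 15/Q (o(Q, W) = -15/Q + 11*(-1/23) = -15/Q - 11/23 = -11/23 - 15/Q)
(o(-11, 54) + (15*(-11))*(-1)) + q(-9) = ((-11/23 - 15/(-11)) + (15*(-11))*(-1)) - 35/(-9) = ((-11/23 - 15*(-1/11)) - 165*(-1)) - 35*(-1/9) = ((-11/23 + 15/11) + 165) + 35/9 = (224/253 + 165) + 35/9 = 41969/253 + 35/9 = 386576/2277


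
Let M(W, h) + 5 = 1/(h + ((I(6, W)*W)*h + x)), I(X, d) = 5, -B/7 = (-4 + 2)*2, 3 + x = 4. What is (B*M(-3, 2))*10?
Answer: -38080/27 ≈ -1410.4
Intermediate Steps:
x = 1 (x = -3 + 4 = 1)
B = 28 (B = -7*(-4 + 2)*2 = -(-14)*2 = -7*(-4) = 28)
M(W, h) = -5 + 1/(1 + h + 5*W*h) (M(W, h) = -5 + 1/(h + ((5*W)*h + 1)) = -5 + 1/(h + (5*W*h + 1)) = -5 + 1/(h + (1 + 5*W*h)) = -5 + 1/(1 + h + 5*W*h))
(B*M(-3, 2))*10 = (28*((-4 - 5*2 - 25*(-3)*2)/(1 + 2 + 5*(-3)*2)))*10 = (28*((-4 - 10 + 150)/(1 + 2 - 30)))*10 = (28*(136/(-27)))*10 = (28*(-1/27*136))*10 = (28*(-136/27))*10 = -3808/27*10 = -38080/27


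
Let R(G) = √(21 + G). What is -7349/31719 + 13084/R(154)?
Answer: -7349/31719 + 13084*√7/35 ≈ 988.83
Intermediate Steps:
-7349/31719 + 13084/R(154) = -7349/31719 + 13084/(√(21 + 154)) = -7349*1/31719 + 13084/(√175) = -7349/31719 + 13084/((5*√7)) = -7349/31719 + 13084*(√7/35) = -7349/31719 + 13084*√7/35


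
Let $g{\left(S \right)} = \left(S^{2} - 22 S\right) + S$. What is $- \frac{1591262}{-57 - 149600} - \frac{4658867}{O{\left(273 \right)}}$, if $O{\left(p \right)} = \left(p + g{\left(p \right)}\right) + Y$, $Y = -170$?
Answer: $- \frac{587595698081}{10311217643} \approx -56.986$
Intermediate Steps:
$g{\left(S \right)} = S^{2} - 21 S$
$O{\left(p \right)} = -170 + p + p \left(-21 + p\right)$ ($O{\left(p \right)} = \left(p + p \left(-21 + p\right)\right) - 170 = -170 + p + p \left(-21 + p\right)$)
$- \frac{1591262}{-57 - 149600} - \frac{4658867}{O{\left(273 \right)}} = - \frac{1591262}{-57 - 149600} - \frac{4658867}{-170 + 273 + 273 \left(-21 + 273\right)} = - \frac{1591262}{-57 - 149600} - \frac{4658867}{-170 + 273 + 273 \cdot 252} = - \frac{1591262}{-149657} - \frac{4658867}{-170 + 273 + 68796} = \left(-1591262\right) \left(- \frac{1}{149657}\right) - \frac{4658867}{68899} = \frac{1591262}{149657} - \frac{4658867}{68899} = - \frac{587595698081}{10311217643}$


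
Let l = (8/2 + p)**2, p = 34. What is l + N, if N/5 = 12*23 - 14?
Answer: 2754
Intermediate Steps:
l = 1444 (l = (8/2 + 34)**2 = (8*(1/2) + 34)**2 = (4 + 34)**2 = 38**2 = 1444)
N = 1310 (N = 5*(12*23 - 14) = 5*(276 - 14) = 5*262 = 1310)
l + N = 1444 + 1310 = 2754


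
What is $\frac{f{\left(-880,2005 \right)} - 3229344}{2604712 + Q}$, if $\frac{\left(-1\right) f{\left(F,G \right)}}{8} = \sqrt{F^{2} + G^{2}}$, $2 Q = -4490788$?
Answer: $- \frac{1614672}{179659} - \frac{20 \sqrt{191777}}{179659} \approx -9.0362$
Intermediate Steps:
$Q = -2245394$ ($Q = \frac{1}{2} \left(-4490788\right) = -2245394$)
$f{\left(F,G \right)} = - 8 \sqrt{F^{2} + G^{2}}$
$\frac{f{\left(-880,2005 \right)} - 3229344}{2604712 + Q} = \frac{- 8 \sqrt{\left(-880\right)^{2} + 2005^{2}} - 3229344}{2604712 - 2245394} = \frac{- 8 \sqrt{774400 + 4020025} - 3229344}{359318} = \left(- 8 \sqrt{4794425} - 3229344\right) \frac{1}{359318} = \left(- 8 \cdot 5 \sqrt{191777} - 3229344\right) \frac{1}{359318} = \left(- 40 \sqrt{191777} - 3229344\right) \frac{1}{359318} = \left(-3229344 - 40 \sqrt{191777}\right) \frac{1}{359318} = - \frac{1614672}{179659} - \frac{20 \sqrt{191777}}{179659}$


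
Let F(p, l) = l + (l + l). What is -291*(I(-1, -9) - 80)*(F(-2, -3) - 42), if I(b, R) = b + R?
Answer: -1335690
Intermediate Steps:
F(p, l) = 3*l (F(p, l) = l + 2*l = 3*l)
I(b, R) = R + b
-291*(I(-1, -9) - 80)*(F(-2, -3) - 42) = -291*((-9 - 1) - 80)*(3*(-3) - 42) = -291*(-10 - 80)*(-9 - 42) = -(-26190)*(-51) = -291*4590 = -1335690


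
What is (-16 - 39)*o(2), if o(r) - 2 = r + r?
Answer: -330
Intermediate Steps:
o(r) = 2 + 2*r (o(r) = 2 + (r + r) = 2 + 2*r)
(-16 - 39)*o(2) = (-16 - 39)*(2 + 2*2) = -55*(2 + 4) = -55*6 = -330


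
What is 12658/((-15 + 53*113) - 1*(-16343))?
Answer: 12658/22317 ≈ 0.56719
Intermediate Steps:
12658/((-15 + 53*113) - 1*(-16343)) = 12658/((-15 + 5989) + 16343) = 12658/(5974 + 16343) = 12658/22317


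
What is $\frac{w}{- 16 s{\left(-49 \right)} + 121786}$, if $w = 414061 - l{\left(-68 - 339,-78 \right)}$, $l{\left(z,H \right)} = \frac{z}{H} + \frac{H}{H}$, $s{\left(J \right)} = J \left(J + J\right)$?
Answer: $\frac{32296273}{3506412} \approx 9.2106$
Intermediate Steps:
$s{\left(J \right)} = 2 J^{2}$ ($s{\left(J \right)} = J 2 J = 2 J^{2}$)
$l{\left(z,H \right)} = 1 + \frac{z}{H}$ ($l{\left(z,H \right)} = \frac{z}{H} + 1 = 1 + \frac{z}{H}$)
$w = \frac{32296273}{78}$ ($w = 414061 - \frac{-78 - 407}{-78} = 414061 - - \frac{-78 - 407}{78} = 414061 - \left(- \frac{1}{78}\right) \left(-485\right) = 414061 - \frac{485}{78} = \frac{32296273}{78} \approx 4.1406 \cdot 10^{5}$)
$\frac{w}{- 16 s{\left(-49 \right)} + 121786} = \frac{32296273}{78 \left(- 16 \cdot 2 \left(-49\right)^{2} + 121786\right)} = \frac{32296273}{78 \left(- 16 \cdot 2 \cdot 2401 + 121786\right)} = \frac{32296273}{78 \left(\left(-16\right) 4802 + 121786\right)} = \frac{32296273}{78 \left(-76832 + 121786\right)} = \frac{32296273}{78 \cdot 44954} = \frac{32296273}{78} \cdot \frac{1}{44954} = \frac{32296273}{3506412}$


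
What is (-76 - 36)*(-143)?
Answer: 16016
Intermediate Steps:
(-76 - 36)*(-143) = -112*(-143) = 16016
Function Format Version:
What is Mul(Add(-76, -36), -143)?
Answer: 16016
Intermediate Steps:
Mul(Add(-76, -36), -143) = Mul(-112, -143) = 16016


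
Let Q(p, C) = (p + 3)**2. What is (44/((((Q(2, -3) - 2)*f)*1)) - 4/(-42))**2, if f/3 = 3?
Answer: 198916/2099601 ≈ 0.094740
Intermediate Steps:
f = 9 (f = 3*3 = 9)
Q(p, C) = (3 + p)**2
(44/((((Q(2, -3) - 2)*f)*1)) - 4/(-42))**2 = (44/(((((3 + 2)**2 - 2)*9)*1)) - 4/(-42))**2 = (44/((((5**2 - 2)*9)*1)) - 4*(-1/42))**2 = (44/((((25 - 2)*9)*1)) + 2/21)**2 = (44/(((23*9)*1)) + 2/21)**2 = (44/((207*1)) + 2/21)**2 = (44/207 + 2/21)**2 = (446/1449)**2 = 198916/2099601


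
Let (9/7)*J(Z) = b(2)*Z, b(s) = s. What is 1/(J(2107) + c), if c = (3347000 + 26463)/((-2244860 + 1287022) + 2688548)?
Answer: 15576390/51082844747 ≈ 0.00030492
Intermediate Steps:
c = 3373463/1730710 (c = 3373463/(-957838 + 2688548) = 3373463/1730710 ≈ 1.9492)
J(Z) = 14*Z/9 (J(Z) = 7*(2*Z)/9 = 14*Z/9)
1/(J(2107) + c) = 1/((14/9)*2107 + 3373463/1730710) = 1/(29498/9 + 3373463/1730710) = 1/(51082844747/15576390) = 15576390/51082844747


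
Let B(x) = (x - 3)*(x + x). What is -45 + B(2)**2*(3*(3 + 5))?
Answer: 339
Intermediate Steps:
B(x) = 2*x*(-3 + x) (B(x) = (-3 + x)*(2*x) = 2*x*(-3 + x))
-45 + B(2)**2*(3*(3 + 5)) = -45 + (2*2*(-3 + 2))**2*(3*(3 + 5)) = -45 + (2*2*(-1))**2*(3*8) = -45 + (-4)**2*24 = -45 + 16*24 = -45 + 384 = 339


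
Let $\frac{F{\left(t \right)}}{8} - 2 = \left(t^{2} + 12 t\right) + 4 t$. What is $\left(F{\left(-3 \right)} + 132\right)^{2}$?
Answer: $26896$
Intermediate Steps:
$F{\left(t \right)} = 16 + 8 t^{2} + 128 t$ ($F{\left(t \right)} = 16 + 8 \left(\left(t^{2} + 12 t\right) + 4 t\right) = 16 + 8 \left(t^{2} + 16 t\right) = 16 + \left(8 t^{2} + 128 t\right) = 16 + 8 t^{2} + 128 t$)
$\left(F{\left(-3 \right)} + 132\right)^{2} = \left(\left(16 + 8 \left(-3\right)^{2} + 128 \left(-3\right)\right) + 132\right)^{2} = \left(\left(16 + 8 \cdot 9 - 384\right) + 132\right)^{2} = \left(\left(16 + 72 - 384\right) + 132\right)^{2} = \left(-296 + 132\right)^{2} = \left(-164\right)^{2} = 26896$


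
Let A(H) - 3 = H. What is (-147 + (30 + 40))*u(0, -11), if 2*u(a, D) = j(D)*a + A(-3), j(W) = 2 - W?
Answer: 0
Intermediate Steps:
A(H) = 3 + H
u(a, D) = a*(2 - D)/2 (u(a, D) = ((2 - D)*a + (3 - 3))/2 = (a*(2 - D) + 0)/2 = (a*(2 - D))/2 = a*(2 - D)/2)
(-147 + (30 + 40))*u(0, -11) = (-147 + (30 + 40))*((½)*0*(2 - 1*(-11))) = (-147 + 70)*((½)*0*(2 + 11)) = -77*0*13/2 = -77*0 = 0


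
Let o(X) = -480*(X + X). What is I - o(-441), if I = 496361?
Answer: 73001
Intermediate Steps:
o(X) = -960*X
I - o(-441) = 496361 - (-960)*(-441) = 496361 - 1*423360 = 496361 - 423360 = 73001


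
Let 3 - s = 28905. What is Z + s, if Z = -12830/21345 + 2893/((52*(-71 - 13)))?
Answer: -179652973763/6215664 ≈ -28903.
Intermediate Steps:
s = -28902 (s = 3 - 1*28905 = 3 - 28905 = -28902)
Z = -7852835/6215664 (Z = -12830*1/21345 + 2893/((52*(-84))) = -2566/4269 + 2893/(-4368) = -2566/4269 + 2893*(-1/4368) = -2566/4269 - 2893/4368 = -7852835/6215664 ≈ -1.2634)
Z + s = -7852835/6215664 - 28902 = -179652973763/6215664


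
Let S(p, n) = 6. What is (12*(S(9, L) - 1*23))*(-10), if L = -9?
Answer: 2040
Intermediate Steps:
(12*(S(9, L) - 1*23))*(-10) = (12*(6 - 1*23))*(-10) = (12*(6 - 23))*(-10) = (12*(-17))*(-10) = -204*(-10) = 2040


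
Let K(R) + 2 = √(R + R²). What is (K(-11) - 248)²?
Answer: (250 - √110)² ≈ 57366.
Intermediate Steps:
K(R) = -2 + √(R + R²)
(K(-11) - 248)² = ((-2 + √(-11*(1 - 11))) - 248)² = ((-2 + √(-11*(-10))) - 248)² = ((-2 + √110) - 248)² = (-250 + √110)²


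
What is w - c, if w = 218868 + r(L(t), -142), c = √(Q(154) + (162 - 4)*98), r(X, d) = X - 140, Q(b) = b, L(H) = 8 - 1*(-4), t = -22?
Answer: 218740 - √15638 ≈ 2.1862e+5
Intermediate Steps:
L(H) = 12 (L(H) = 8 + 4 = 12)
r(X, d) = -140 + X
c = √15638 (c = √(154 + (162 - 4)*98) = √(154 + 158*98) = √(154 + 15484) = √15638 ≈ 125.05)
w = 218740 (w = 218868 + (-140 + 12) = 218868 - 128 = 218740)
w - c = 218740 - √15638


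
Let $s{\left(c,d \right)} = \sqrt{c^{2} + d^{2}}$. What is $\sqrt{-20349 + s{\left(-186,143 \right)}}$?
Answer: $\sqrt{-20349 + \sqrt{55045}} \approx 141.83 i$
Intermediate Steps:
$\sqrt{-20349 + s{\left(-186,143 \right)}} = \sqrt{-20349 + \sqrt{\left(-186\right)^{2} + 143^{2}}} = \sqrt{-20349 + \sqrt{34596 + 20449}} = \sqrt{-20349 + \sqrt{55045}}$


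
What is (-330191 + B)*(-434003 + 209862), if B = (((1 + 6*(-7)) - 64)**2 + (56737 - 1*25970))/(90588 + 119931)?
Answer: 15580363076152517/210519 ≈ 7.4009e+10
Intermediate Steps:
B = 41792/210519 (B = (((1 - 42) - 64)**2 + (56737 - 25970))/210519 = ((-41 - 64)**2 + 30767)*(1/210519) = ((-105)**2 + 30767)*(1/210519) = (11025 + 30767)*(1/210519) = 41792*(1/210519) = 41792/210519 ≈ 0.19852)
(-330191 + B)*(-434003 + 209862) = (-330191 + 41792/210519)*(-434003 + 209862) = -69511437337/210519*(-224141) = 15580363076152517/210519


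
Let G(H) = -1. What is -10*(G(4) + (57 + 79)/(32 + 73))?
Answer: -62/21 ≈ -2.9524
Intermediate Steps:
-10*(G(4) + (57 + 79)/(32 + 73)) = -10*(-1 + (57 + 79)/(32 + 73)) = -10*(-1 + 136/105) = -10*31/105 = -62/21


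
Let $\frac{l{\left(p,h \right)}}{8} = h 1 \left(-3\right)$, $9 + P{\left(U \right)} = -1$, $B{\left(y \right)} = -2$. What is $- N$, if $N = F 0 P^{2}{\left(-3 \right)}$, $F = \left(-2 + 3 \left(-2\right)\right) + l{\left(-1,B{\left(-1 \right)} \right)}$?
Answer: $0$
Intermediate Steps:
$P{\left(U \right)} = -10$ ($P{\left(U \right)} = -9 - 1 = -10$)
$l{\left(p,h \right)} = - 24 h$ ($l{\left(p,h \right)} = 8 h 1 \left(-3\right) = 8 h \left(-3\right) = 8 \left(- 3 h\right) = - 24 h$)
$F = 40$ ($F = \left(-2 + 3 \left(-2\right)\right) - -48 = \left(-2 - 6\right) + 48 = -8 + 48 = 40$)
$N = 0$ ($N = 40 \cdot 0 \left(-10\right)^{2} = 0 \cdot 100 = 0$)
$- N = \left(-1\right) 0 = 0$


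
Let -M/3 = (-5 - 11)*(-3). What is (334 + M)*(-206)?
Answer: -39140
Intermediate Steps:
M = -144 (M = -3*(-5 - 11)*(-3) = -(-48)*(-3) = -3*48 = -144)
(334 + M)*(-206) = (334 - 144)*(-206) = 190*(-206) = -39140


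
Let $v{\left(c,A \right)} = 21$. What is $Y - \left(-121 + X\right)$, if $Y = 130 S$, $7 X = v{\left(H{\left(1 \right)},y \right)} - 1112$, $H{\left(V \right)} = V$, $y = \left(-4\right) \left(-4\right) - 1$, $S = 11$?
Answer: $\frac{11948}{7} \approx 1706.9$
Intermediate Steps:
$y = 15$ ($y = 16 - 1 = 15$)
$X = - \frac{1091}{7}$ ($X = \frac{21 - 1112}{7} = \frac{1}{7} \left(-1091\right) = - \frac{1091}{7} \approx -155.86$)
$Y = 1430$ ($Y = 130 \cdot 11 = 1430$)
$Y - \left(-121 + X\right) = 1430 + \left(11^{2} - - \frac{1091}{7}\right) = 1430 + \left(121 + \frac{1091}{7}\right) = 1430 + \frac{1938}{7} = \frac{11948}{7}$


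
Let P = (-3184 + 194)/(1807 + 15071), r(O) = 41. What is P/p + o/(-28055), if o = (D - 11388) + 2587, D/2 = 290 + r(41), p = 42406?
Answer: 224047312177/772298544990 ≈ 0.29010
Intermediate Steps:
P = -1495/8439 (P = -2990/16878 = -2990*1/16878 = -1495/8439 ≈ -0.17715)
D = 662 (D = 2*(290 + 41) = 2*331 = 662)
o = -8139 (o = (662 - 11388) + 2587 = -10726 + 2587 = -8139)
P/p + o/(-28055) = -1495/8439/42406 - 8139/(-28055) = -1495/8439*1/42406 - 8139*(-1/28055) = -115/27528018 + 8139/28055 = 224047312177/772298544990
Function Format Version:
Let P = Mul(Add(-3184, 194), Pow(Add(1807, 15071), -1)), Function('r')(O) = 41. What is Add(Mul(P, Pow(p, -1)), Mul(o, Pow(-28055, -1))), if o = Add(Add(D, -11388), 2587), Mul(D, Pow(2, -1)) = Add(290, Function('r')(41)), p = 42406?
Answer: Rational(224047312177, 772298544990) ≈ 0.29010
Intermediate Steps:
P = Rational(-1495, 8439) (P = Mul(-2990, Pow(16878, -1)) = Mul(-2990, Rational(1, 16878)) = Rational(-1495, 8439) ≈ -0.17715)
D = 662 (D = Mul(2, Add(290, 41)) = Mul(2, 331) = 662)
o = -8139 (o = Add(Add(662, -11388), 2587) = Add(-10726, 2587) = -8139)
Add(Mul(P, Pow(p, -1)), Mul(o, Pow(-28055, -1))) = Add(Mul(Rational(-1495, 8439), Pow(42406, -1)), Mul(-8139, Pow(-28055, -1))) = Add(Mul(Rational(-1495, 8439), Rational(1, 42406)), Mul(-8139, Rational(-1, 28055))) = Add(Rational(-115, 27528018), Rational(8139, 28055)) = Rational(224047312177, 772298544990)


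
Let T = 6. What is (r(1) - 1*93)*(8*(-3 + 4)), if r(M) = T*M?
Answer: -696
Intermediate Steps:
r(M) = 6*M
(r(1) - 1*93)*(8*(-3 + 4)) = (6*1 - 1*93)*(8*(-3 + 4)) = (6 - 93)*(8*1) = -87*8 = -696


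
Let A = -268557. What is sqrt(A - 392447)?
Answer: 2*I*sqrt(165251) ≈ 813.02*I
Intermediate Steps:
sqrt(A - 392447) = sqrt(-268557 - 392447) = sqrt(-661004) = 2*I*sqrt(165251)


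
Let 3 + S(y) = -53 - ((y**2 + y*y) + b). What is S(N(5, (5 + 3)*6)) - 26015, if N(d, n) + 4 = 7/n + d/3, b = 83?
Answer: -3348937/128 ≈ -26164.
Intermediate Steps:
N(d, n) = -4 + 7/n + d/3 (N(d, n) = -4 + (7/n + d/3) = -4 + 7/n + d/3)
S(y) = -139 - 2*y**2 (S(y) = -3 + (-53 - ((y**2 + y*y) + 83)) = -3 + (-53 - ((y**2 + y**2) + 83)) = -3 + (-53 - (2*y**2 + 83)) = -3 + (-53 - (83 + 2*y**2)) = -3 + (-53 + (-83 - 2*y**2)) = -3 + (-136 - 2*y**2) = -139 - 2*y**2)
S(N(5, (5 + 3)*6)) - 26015 = (-139 - 2*(-4 + 7/(((5 + 3)*6)) + (1/3)*5)**2) - 26015 = (-139 - 2*(-4 + 7/((8*6)) + 5/3)**2) - 26015 = (-139 - 2*(-4 + 7/48 + 5/3)**2) - 26015 = (-139 - 2*(-35/16)**2) - 26015 = (-139 - 2*1225/256) - 26015 = (-139 - 1225/128) - 26015 = -19017/128 - 26015 = -3348937/128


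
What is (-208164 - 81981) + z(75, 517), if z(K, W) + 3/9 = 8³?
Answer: -868900/3 ≈ -2.8963e+5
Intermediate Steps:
z(K, W) = 1535/3 (z(K, W) = -⅓ + 8³ = -⅓ + 512 = 1535/3)
(-208164 - 81981) + z(75, 517) = (-208164 - 81981) + 1535/3 = -290145 + 1535/3 = -868900/3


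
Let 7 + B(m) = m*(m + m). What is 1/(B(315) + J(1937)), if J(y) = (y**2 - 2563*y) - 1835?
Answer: -1/1015954 ≈ -9.8430e-7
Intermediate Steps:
J(y) = -1835 + y**2 - 2563*y
B(m) = -7 + 2*m**2 (B(m) = -7 + m*(m + m) = -7 + m*(2*m) = -7 + 2*m**2)
1/(B(315) + J(1937)) = 1/((-7 + 2*315**2) + (-1835 + 1937**2 - 2563*1937)) = 1/((-7 + 2*99225) + (-1835 + 3751969 - 4964531)) = 1/((-7 + 198450) - 1214397) = 1/(198443 - 1214397) = 1/(-1015954) = -1/1015954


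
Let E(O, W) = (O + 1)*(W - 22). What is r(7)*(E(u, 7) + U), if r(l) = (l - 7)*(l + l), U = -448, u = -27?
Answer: 0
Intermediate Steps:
E(O, W) = (1 + O)*(-22 + W)
r(l) = 2*l*(-7 + l) (r(l) = (-7 + l)*(2*l) = 2*l*(-7 + l))
r(7)*(E(u, 7) + U) = (2*7*(-7 + 7))*((-22 + 7 - 22*(-27) - 27*7) - 448) = (2*7*0)*((-22 + 7 + 594 - 189) - 448) = 0*(390 - 448) = 0*(-58) = 0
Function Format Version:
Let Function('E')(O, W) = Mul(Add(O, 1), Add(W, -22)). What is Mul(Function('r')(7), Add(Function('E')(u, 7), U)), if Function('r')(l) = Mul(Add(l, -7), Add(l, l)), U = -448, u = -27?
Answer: 0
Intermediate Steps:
Function('E')(O, W) = Mul(Add(1, O), Add(-22, W))
Function('r')(l) = Mul(2, l, Add(-7, l)) (Function('r')(l) = Mul(Add(-7, l), Mul(2, l)) = Mul(2, l, Add(-7, l)))
Mul(Function('r')(7), Add(Function('E')(u, 7), U)) = Mul(Mul(2, 7, Add(-7, 7)), Add(Add(-22, 7, Mul(-22, -27), Mul(-27, 7)), -448)) = Mul(Mul(2, 7, 0), Add(Add(-22, 7, 594, -189), -448)) = Mul(0, Add(390, -448)) = Mul(0, -58) = 0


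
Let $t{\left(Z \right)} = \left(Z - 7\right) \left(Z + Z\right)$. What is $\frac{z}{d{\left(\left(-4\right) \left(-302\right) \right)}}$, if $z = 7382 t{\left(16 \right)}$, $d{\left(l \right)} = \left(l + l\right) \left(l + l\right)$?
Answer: $\frac{33219}{91204} \approx 0.36423$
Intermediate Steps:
$t{\left(Z \right)} = 2 Z \left(-7 + Z\right)$ ($t{\left(Z \right)} = \left(-7 + Z\right) 2 Z = 2 Z \left(-7 + Z\right)$)
$d{\left(l \right)} = 4 l^{2}$ ($d{\left(l \right)} = 2 l 2 l = 4 l^{2}$)
$z = 2126016$ ($z = 7382 \cdot 2 \cdot 16 \left(-7 + 16\right) = 7382 \cdot 2 \cdot 16 \cdot 9 = 7382 \cdot 288 = 2126016$)
$\frac{z}{d{\left(\left(-4\right) \left(-302\right) \right)}} = \frac{2126016}{4 \left(\left(-4\right) \left(-302\right)\right)^{2}} = \frac{2126016}{4 \cdot 1208^{2}} = \frac{2126016}{4 \cdot 1459264} = \frac{2126016}{5837056} = 2126016 \cdot \frac{1}{5837056} = \frac{33219}{91204}$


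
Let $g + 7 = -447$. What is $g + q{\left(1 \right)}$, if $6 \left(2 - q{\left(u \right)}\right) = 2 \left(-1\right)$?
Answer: $- \frac{1355}{3} \approx -451.67$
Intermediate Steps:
$q{\left(u \right)} = \frac{7}{3}$ ($q{\left(u \right)} = 2 - \frac{2 \left(-1\right)}{6} = 2 - - \frac{1}{3} = 2 + \frac{1}{3} = \frac{7}{3}$)
$g = -454$ ($g = -7 - 447 = -454$)
$g + q{\left(1 \right)} = -454 + \frac{7}{3} = - \frac{1355}{3}$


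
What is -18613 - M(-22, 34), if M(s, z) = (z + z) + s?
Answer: -18659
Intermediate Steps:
M(s, z) = s + 2*z (M(s, z) = 2*z + s = s + 2*z)
-18613 - M(-22, 34) = -18613 - (-22 + 2*34) = -18613 - (-22 + 68) = -18613 - 1*46 = -18613 - 46 = -18659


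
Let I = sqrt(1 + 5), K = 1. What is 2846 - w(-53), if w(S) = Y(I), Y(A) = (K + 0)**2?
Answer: 2845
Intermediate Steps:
I = sqrt(6) ≈ 2.4495
Y(A) = 1 (Y(A) = (1 + 0)**2 = 1**2 = 1)
w(S) = 1
2846 - w(-53) = 2846 - 1*1 = 2846 - 1 = 2845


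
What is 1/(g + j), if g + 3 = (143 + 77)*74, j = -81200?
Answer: -1/64923 ≈ -1.5403e-5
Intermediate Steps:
g = 16277 (g = -3 + (143 + 77)*74 = -3 + 220*74 = -3 + 16280 = 16277)
1/(g + j) = 1/(16277 - 81200) = 1/(-64923) = -1/64923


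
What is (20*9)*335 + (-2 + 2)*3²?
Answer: 60300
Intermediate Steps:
(20*9)*335 + (-2 + 2)*3² = 180*335 + 0*9 = 60300 + 0 = 60300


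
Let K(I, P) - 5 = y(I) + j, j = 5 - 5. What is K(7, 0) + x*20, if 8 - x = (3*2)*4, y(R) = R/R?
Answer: -314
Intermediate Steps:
y(R) = 1
x = -16 (x = 8 - 3*2*4 = 8 - 6*4 = 8 - 1*24 = 8 - 24 = -16)
j = 0
K(I, P) = 6 (K(I, P) = 5 + (1 + 0) = 5 + 1 = 6)
K(7, 0) + x*20 = 6 - 16*20 = 6 - 320 = -314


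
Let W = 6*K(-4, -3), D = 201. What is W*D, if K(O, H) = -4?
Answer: -4824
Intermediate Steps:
W = -24 (W = 6*(-4) = -24)
W*D = -24*201 = -4824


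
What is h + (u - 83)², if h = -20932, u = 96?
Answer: -20763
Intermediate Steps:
h + (u - 83)² = -20932 + (96 - 83)² = -20932 + 13² = -20932 + 169 = -20763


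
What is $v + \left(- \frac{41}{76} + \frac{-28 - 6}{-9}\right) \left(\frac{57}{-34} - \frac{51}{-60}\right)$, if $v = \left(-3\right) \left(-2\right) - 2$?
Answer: $\frac{61565}{46512} \approx 1.3236$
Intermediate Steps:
$v = 4$ ($v = 6 - 2 = 4$)
$v + \left(- \frac{41}{76} + \frac{-28 - 6}{-9}\right) \left(\frac{57}{-34} - \frac{51}{-60}\right) = 4 + \left(- \frac{41}{76} + \frac{-28 - 6}{-9}\right) \left(\frac{57}{-34} - \frac{51}{-60}\right) = 4 + \left(\left(-41\right) \frac{1}{76} - - \frac{34}{9}\right) \left(57 \left(- \frac{1}{34}\right) - - \frac{17}{20}\right) = 4 + \left(- \frac{41}{76} + \frac{34}{9}\right) \left(- \frac{57}{34} + \frac{17}{20}\right) = 4 + \frac{2215}{684} \left(- \frac{281}{340}\right) = 4 - \frac{124483}{46512} = \frac{61565}{46512}$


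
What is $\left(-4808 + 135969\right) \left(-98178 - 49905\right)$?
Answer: $-19422714363$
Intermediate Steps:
$\left(-4808 + 135969\right) \left(-98178 - 49905\right) = 131161 \left(-148083\right) = -19422714363$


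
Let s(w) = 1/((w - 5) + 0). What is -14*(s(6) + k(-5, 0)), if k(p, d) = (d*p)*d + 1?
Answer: -28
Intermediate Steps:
k(p, d) = 1 + p*d**2 (k(p, d) = p*d**2 + 1 = 1 + p*d**2)
s(w) = 1/(-5 + w) (s(w) = 1/((-5 + w) + 0) = 1/(-5 + w))
-14*(s(6) + k(-5, 0)) = -14*(1/(-5 + 6) + (1 - 5*0**2)) = -14*(1/1 + (1 - 5*0)) = -14*(1 + (1 + 0)) = -14*(1 + 1) = -14*2 = -28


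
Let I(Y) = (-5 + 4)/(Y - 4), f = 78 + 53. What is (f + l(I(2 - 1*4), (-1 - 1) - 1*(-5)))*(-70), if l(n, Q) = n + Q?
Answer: -28175/3 ≈ -9391.7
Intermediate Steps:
f = 131
I(Y) = -1/(-4 + Y)
l(n, Q) = Q + n
(f + l(I(2 - 1*4), (-1 - 1) - 1*(-5)))*(-70) = (131 + (((-1 - 1) - 1*(-5)) - 1/(-4 + (2 - 1*4))))*(-70) = (131 + ((-2 + 5) - 1/(-4 + (2 - 4))))*(-70) = (131 + (3 - 1/(-4 - 2)))*(-70) = (131 + (3 - 1/(-6)))*(-70) = (131 + (3 - 1*(-⅙)))*(-70) = (131 + (3 + ⅙))*(-70) = (131 + 19/6)*(-70) = (805/6)*(-70) = -28175/3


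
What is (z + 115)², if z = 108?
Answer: 49729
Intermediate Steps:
(z + 115)² = (108 + 115)² = 223² = 49729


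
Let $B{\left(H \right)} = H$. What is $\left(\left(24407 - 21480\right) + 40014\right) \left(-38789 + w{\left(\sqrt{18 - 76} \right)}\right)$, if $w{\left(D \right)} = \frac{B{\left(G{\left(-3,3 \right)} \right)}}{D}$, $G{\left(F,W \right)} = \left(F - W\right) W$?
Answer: $-1665638449 + \frac{386469 i \sqrt{58}}{29} \approx -1.6656 \cdot 10^{9} + 1.0149 \cdot 10^{5} i$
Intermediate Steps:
$G{\left(F,W \right)} = W \left(F - W\right)$
$w{\left(D \right)} = - \frac{18}{D}$ ($w{\left(D \right)} = \frac{3 \left(-3 - 3\right)}{D} = \frac{3 \left(-6\right)}{D} = - \frac{18}{D}$)
$\left(\left(24407 - 21480\right) + 40014\right) \left(-38789 + w{\left(\sqrt{18 - 76} \right)}\right) = \left(\left(24407 - 21480\right) + 40014\right) \left(-38789 - \frac{18}{\sqrt{18 - 76}}\right) = \left(2927 + 40014\right) \left(-38789 - \frac{18}{\sqrt{-58}}\right) = 42941 \left(-38789 - \frac{18}{i \sqrt{58}}\right) = 42941 \left(-38789 - 18 \left(- \frac{i \sqrt{58}}{58}\right)\right) = 42941 \left(-38789 + \frac{9 i \sqrt{58}}{29}\right) = -1665638449 + \frac{386469 i \sqrt{58}}{29}$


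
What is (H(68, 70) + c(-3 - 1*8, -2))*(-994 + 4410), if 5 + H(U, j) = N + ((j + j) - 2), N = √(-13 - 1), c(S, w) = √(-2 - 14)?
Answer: 454328 + 13664*I + 3416*I*√14 ≈ 4.5433e+5 + 26446.0*I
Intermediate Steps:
c(S, w) = 4*I (c(S, w) = √(-16) = 4*I)
N = I*√14 (N = √(-14) = I*√14 ≈ 3.7417*I)
H(U, j) = -7 + 2*j + I*√14 (H(U, j) = -5 + (I*√14 + ((j + j) - 2)) = -5 + (I*√14 + (2*j - 2)) = -5 + (I*√14 + (-2 + 2*j)) = -5 + (-2 + 2*j + I*√14) = -7 + 2*j + I*√14)
(H(68, 70) + c(-3 - 1*8, -2))*(-994 + 4410) = ((-7 + 2*70 + I*√14) + 4*I)*(-994 + 4410) = ((-7 + 140 + I*√14) + 4*I)*3416 = ((133 + I*√14) + 4*I)*3416 = (133 + 4*I + I*√14)*3416 = 454328 + 13664*I + 3416*I*√14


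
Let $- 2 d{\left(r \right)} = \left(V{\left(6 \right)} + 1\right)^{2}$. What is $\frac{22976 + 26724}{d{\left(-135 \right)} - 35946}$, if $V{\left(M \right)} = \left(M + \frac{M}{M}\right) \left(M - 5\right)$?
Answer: $- \frac{24850}{17989} \approx -1.3814$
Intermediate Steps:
$V{\left(M \right)} = \left(1 + M\right) \left(-5 + M\right)$ ($V{\left(M \right)} = \left(M + 1\right) \left(-5 + M\right) = \left(1 + M\right) \left(-5 + M\right)$)
$d{\left(r \right)} = -32$ ($d{\left(r \right)} = - \frac{\left(\left(-5 + 6^{2} - 24\right) + 1\right)^{2}}{2} = - \frac{\left(\left(-5 + 36 - 24\right) + 1\right)^{2}}{2} = - \frac{\left(7 + 1\right)^{2}}{2} = - \frac{8^{2}}{2} = \left(- \frac{1}{2}\right) 64 = -32$)
$\frac{22976 + 26724}{d{\left(-135 \right)} - 35946} = \frac{22976 + 26724}{-32 - 35946} = \frac{49700}{-35978} = 49700 \left(- \frac{1}{35978}\right) = - \frac{24850}{17989}$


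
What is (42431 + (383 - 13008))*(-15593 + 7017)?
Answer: -255616256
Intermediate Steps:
(42431 + (383 - 13008))*(-15593 + 7017) = (42431 - 12625)*(-8576) = 29806*(-8576) = -255616256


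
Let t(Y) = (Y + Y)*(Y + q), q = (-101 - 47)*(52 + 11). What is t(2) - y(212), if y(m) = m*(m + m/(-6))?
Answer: -224224/3 ≈ -74741.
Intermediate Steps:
q = -9324 (q = -148*63 = -9324)
t(Y) = 2*Y*(-9324 + Y) (t(Y) = (Y + Y)*(Y - 9324) = (2*Y)*(-9324 + Y) = 2*Y*(-9324 + Y))
y(m) = 5*m**2/6 (y(m) = m*(m + m*(-1/6)) = m*(m - m/6) = m*(5*m/6) = 5*m**2/6)
t(2) - y(212) = 2*2*(-9324 + 2) - 5*212**2/6 = 2*2*(-9322) - 5*44944/6 = -37288 - 1*112360/3 = -37288 - 112360/3 = -224224/3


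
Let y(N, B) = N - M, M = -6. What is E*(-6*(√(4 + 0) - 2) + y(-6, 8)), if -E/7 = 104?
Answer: 0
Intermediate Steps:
y(N, B) = 6 + N (y(N, B) = N - 1*(-6) = N + 6 = 6 + N)
E = -728 (E = -7*104 = -728)
E*(-6*(√(4 + 0) - 2) + y(-6, 8)) = -728*(-6*(√(4 + 0) - 2) + (6 - 6)) = -728*(-6*(√4 - 2) + 0) = -728*(-6*(2 - 2) + 0) = -728*(-6*0 + 0) = -728*(0 + 0) = -728*0 = 0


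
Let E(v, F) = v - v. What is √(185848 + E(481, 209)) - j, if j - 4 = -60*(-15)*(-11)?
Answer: 9896 + 2*√46462 ≈ 10327.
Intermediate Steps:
E(v, F) = 0
j = -9896 (j = 4 - 60*(-15)*(-11) = 4 + 900*(-11) = 4 - 9900 = -9896)
√(185848 + E(481, 209)) - j = √(185848 + 0) - 1*(-9896) = √185848 + 9896 = 2*√46462 + 9896 = 9896 + 2*√46462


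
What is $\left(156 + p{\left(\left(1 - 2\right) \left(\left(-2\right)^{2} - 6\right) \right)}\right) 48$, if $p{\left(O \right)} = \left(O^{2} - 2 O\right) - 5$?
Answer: $7248$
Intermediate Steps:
$p{\left(O \right)} = -5 + O^{2} - 2 O$
$\left(156 + p{\left(\left(1 - 2\right) \left(\left(-2\right)^{2} - 6\right) \right)}\right) 48 = \left(156 - \left(5 - \left(1 - 2\right)^{2} \left(\left(-2\right)^{2} - 6\right)^{2} + 2 \left(1 - 2\right) \left(\left(-2\right)^{2} - 6\right)\right)\right) 48 = \left(156 - \left(5 - \left(4 - 6\right)^{2} + 2 \left(-1\right) \left(4 - 6\right)\right)\right) 48 = \left(156 - \left(5 - 4 + 2 \left(-1\right) \left(-2\right)\right)\right) 48 = \left(156 - \left(9 - 4\right)\right) 48 = \left(156 - 5\right) 48 = 151 \cdot 48 = 7248$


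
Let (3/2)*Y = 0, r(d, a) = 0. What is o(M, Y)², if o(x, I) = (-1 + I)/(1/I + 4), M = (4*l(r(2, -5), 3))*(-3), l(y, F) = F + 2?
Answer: 0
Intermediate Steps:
l(y, F) = 2 + F
Y = 0 (Y = (⅔)*0 = 0)
M = -60 (M = (4*(2 + 3))*(-3) = (4*5)*(-3) = 20*(-3) = -60)
o(x, I) = (-1 + I)/(4 + 1/I) (o(x, I) = (-1 + I)/(1/I + 4) = (-1 + I)/(4 + 1/I))
o(M, Y)² = (0*(-1 + 0)/(1 + 4*0))² = (0*(-1)/(1 + 0))² = (0*(-1)/1)² = (0*1*(-1))² = 0² = 0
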